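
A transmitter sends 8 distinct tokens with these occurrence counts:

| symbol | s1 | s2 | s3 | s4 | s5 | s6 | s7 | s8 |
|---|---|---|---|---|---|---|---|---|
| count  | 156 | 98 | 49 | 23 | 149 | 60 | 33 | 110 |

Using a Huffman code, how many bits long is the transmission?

Build the Huffman tree bottom-up:
s4(23) + s7(33) → 56
s3(49) + 56 → 105
s6(60) + s2(98) → 158
105 + s8(110) → 215
s5(149) + s1(156) → 305
158 + 215 → 373
305 + 373 → 678
The encoded length is the sum of every internal node's weight: 56 + 105 + 158 + 215 + 305 + 373 + 678 = 1890 bits.

1890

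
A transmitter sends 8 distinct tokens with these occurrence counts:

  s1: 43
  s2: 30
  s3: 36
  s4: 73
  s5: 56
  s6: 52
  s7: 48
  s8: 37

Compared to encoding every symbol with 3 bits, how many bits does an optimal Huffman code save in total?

Fixed-length: 3 bits × 375 symbols = 1125 bits.
Huffman merges:
combine s2(30), s3(36) → 66
combine s8(37), s1(43) → 80
combine s7(48), s6(52) → 100
combine s5(56), 66 → 122
combine s4(73), 80 → 153
combine 100, 122 → 222
combine 153, 222 → 375
Huffman total = 66 + 80 + 100 + 122 + 153 + 222 + 375 = 1118 bits.
Saving = 1125 − 1118 = 7 bits.

7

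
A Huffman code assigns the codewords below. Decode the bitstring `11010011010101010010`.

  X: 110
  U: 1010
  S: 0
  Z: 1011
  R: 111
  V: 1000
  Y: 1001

XYUUYS

Read left to right; each codeword is recognised as soon as it completes (prefix code):
  110→X | 1001→Y | 1010→U | 1010→U | 1001→Y | 0→S
Decoded message: XYUUYS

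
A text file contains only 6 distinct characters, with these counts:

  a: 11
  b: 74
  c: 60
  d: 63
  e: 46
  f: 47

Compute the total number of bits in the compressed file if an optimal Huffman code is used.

Merge the two smallest weights repeatedly:
a(11) + e(46) → 57
f(47) + 57 → 104
c(60) + d(63) → 123
b(74) + 104 → 178
123 + 178 → 301
Total encoded bits = sum of merged weights = 57 + 104 + 123 + 178 + 301 = 763.

763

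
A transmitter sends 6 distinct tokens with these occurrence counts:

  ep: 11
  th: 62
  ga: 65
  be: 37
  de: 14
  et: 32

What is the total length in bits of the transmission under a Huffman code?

524

Merge the two smallest weights repeatedly:
ep(11) + de(14) → 25
25 + et(32) → 57
be(37) + 57 → 94
th(62) + ga(65) → 127
94 + 127 → 221
Each symbol's bit-cost is frequency × depth; summing gives 524 bits (equivalently 25 + 57 + 94 + 127 + 221).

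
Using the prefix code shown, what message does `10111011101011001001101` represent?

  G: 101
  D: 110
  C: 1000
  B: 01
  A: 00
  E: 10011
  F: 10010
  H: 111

GDHBBFBG

Read left to right; each codeword is recognised as soon as it completes (prefix code):
  101→G | 110→D | 111→H | 01→B | 01→B | 10010→F | 01→B | 101→G
Decoded message: GDHBBFBG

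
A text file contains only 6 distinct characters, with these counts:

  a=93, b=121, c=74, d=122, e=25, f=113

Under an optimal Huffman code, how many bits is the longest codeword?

Merge the two lowest-weight nodes at each step:
combine e(25), c(74) → 99
combine a(93), 99 → 192
combine f(113), b(121) → 234
combine d(122), 192 → 314
combine 234, 314 → 548
The first pair merged (e, c) ends up deepest, at depth 4.

4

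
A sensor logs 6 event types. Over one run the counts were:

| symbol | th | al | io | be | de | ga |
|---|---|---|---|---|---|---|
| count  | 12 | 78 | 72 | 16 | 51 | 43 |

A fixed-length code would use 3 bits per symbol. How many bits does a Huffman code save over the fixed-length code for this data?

Fixed-length: 3 bits × 272 symbols = 816 bits.
Huffman merges:
th(12) + be(16) → 28
28 + ga(43) → 71
de(51) + 71 → 122
io(72) + al(78) → 150
122 + 150 → 272
Huffman total = 28 + 71 + 122 + 150 + 272 = 643 bits.
Saving = 816 − 643 = 173 bits.

173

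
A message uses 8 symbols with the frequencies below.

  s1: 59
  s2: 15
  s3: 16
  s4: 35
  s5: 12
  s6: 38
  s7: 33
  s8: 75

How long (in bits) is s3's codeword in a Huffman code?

4

Build the tree from the bottom:
s5(12) + s2(15) → 27
s3(16) + 27 → 43
s7(33) + s4(35) → 68
s6(38) + 43 → 81
s1(59) + 68 → 127
s8(75) + 81 → 156
127 + 156 → 283
The subtree containing s3 is merged 4 times, so code length = 4.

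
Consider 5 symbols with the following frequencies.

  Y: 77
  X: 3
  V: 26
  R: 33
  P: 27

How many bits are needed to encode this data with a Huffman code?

Build the Huffman tree bottom-up:
merge X(3) and V(26): 29
merge P(27) and 29: 56
merge R(33) and 56: 89
merge Y(77) and 89: 166
Each symbol's bit-cost is frequency × depth; summing gives 340 bits (equivalently 29 + 56 + 89 + 166).

340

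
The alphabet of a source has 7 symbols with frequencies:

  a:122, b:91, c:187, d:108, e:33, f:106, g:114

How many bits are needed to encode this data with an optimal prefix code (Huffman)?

2096

Merge the two smallest weights repeatedly:
e(33) + b(91) → 124
f(106) + d(108) → 214
g(114) + a(122) → 236
124 + c(187) → 311
214 + 236 → 450
311 + 450 → 761
Each symbol's bit-cost is frequency × depth; summing gives 2096 bits (equivalently 124 + 214 + 236 + 311 + 450 + 761).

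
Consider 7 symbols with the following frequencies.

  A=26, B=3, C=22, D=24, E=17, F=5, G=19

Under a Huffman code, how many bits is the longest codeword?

Merge the two lowest-weight nodes at each step:
B(3) + F(5) → 8
8 + E(17) → 25
G(19) + C(22) → 41
D(24) + 25 → 49
A(26) + 41 → 67
49 + 67 → 116
Maximum depth reached is 4.

4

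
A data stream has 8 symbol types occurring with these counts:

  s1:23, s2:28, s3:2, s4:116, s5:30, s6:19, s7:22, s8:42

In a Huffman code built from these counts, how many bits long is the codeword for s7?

4

Build the tree from the bottom:
combine s3(2), s6(19) → 21
combine 21, s7(22) → 43
combine s1(23), s2(28) → 51
combine s5(30), s8(42) → 72
combine 43, 51 → 94
combine 72, 94 → 166
combine s4(116), 166 → 282
s7 sits 4 levels below the root, so its codeword is 4 bits.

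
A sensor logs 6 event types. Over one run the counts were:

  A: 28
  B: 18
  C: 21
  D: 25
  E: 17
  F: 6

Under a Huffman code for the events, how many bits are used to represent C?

Huffman merges, smallest pair first:
combine F(6), E(17) → 23
combine B(18), C(21) → 39
combine 23, D(25) → 48
combine A(28), 39 → 67
combine 48, 67 → 115
The subtree containing C is merged 3 times, so code length = 3.

3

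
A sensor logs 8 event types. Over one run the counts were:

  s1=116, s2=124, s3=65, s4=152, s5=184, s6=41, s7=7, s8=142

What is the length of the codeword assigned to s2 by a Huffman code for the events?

Huffman merges, smallest pair first:
s7(7) + s6(41) → 48
48 + s3(65) → 113
113 + s1(116) → 229
s2(124) + s8(142) → 266
s4(152) + s5(184) → 336
229 + 266 → 495
336 + 495 → 831
s2 sits 3 levels below the root, so its codeword is 3 bits.

3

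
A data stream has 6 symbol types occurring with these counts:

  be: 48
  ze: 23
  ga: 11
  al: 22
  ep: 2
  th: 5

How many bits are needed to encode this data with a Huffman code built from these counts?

239

Build the Huffman tree bottom-up:
merge ep(2) and th(5): 7
merge 7 and ga(11): 18
merge 18 and al(22): 40
merge ze(23) and 40: 63
merge be(48) and 63: 111
Total encoded bits = sum of merged weights = 7 + 18 + 40 + 63 + 111 = 239.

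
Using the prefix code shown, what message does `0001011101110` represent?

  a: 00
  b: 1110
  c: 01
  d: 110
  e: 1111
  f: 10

Read left to right; each codeword is recognised as soon as it completes (prefix code):
  00→a | 01→c | 01→c | 110→d | 1110→b
Decoded message: accdb

accdb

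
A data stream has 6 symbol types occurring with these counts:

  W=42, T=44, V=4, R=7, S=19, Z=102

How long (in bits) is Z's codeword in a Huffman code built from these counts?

1

Repeatedly merge the two smallest:
V(4) + R(7) → 11
11 + S(19) → 30
30 + W(42) → 72
T(44) + 72 → 116
Z(102) + 116 → 218
Z is a child of the root — depth 1, so its codeword is a single bit.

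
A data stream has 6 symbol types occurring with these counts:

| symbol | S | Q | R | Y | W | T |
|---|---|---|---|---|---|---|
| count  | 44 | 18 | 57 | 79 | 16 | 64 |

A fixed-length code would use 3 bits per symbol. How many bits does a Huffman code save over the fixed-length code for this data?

Fixed-length: 3 bits × 278 symbols = 834 bits.
Huffman merges:
merge W(16) and Q(18): 34
merge 34 and S(44): 78
merge R(57) and T(64): 121
merge 78 and Y(79): 157
merge 121 and 157: 278
Huffman total = 34 + 78 + 121 + 157 + 278 = 668 bits.
Saving = 834 − 668 = 166 bits.

166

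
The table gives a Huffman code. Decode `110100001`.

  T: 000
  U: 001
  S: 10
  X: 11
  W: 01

Read left to right; each codeword is recognised as soon as it completes (prefix code):
  11→X | 01→W | 000→T | 01→W
Decoded message: XWTW

XWTW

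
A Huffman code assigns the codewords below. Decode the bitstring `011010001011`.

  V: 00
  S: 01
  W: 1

Read left to right; each codeword is recognised as soon as it completes (prefix code):
  01→S | 1→W | 01→S | 00→V | 01→S | 01→S | 1→W
Decoded message: SWSVSSW

SWSVSSW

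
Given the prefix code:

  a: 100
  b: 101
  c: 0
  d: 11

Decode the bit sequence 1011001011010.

babbc

Read left to right; each codeword is recognised as soon as it completes (prefix code):
  101→b | 100→a | 101→b | 101→b | 0→c
Decoded message: babbc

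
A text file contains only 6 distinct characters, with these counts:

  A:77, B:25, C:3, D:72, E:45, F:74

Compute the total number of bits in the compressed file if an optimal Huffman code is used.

Build the Huffman tree bottom-up:
C(3) + B(25) → 28
28 + E(45) → 73
D(72) + 73 → 145
F(74) + A(77) → 151
145 + 151 → 296
Each symbol's bit-cost is frequency × depth; summing gives 693 bits (equivalently 28 + 73 + 145 + 151 + 296).

693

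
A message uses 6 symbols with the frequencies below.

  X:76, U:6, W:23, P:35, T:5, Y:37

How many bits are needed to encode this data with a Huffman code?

402

Greedily combine the two least-frequent nodes:
T(5) + U(6) → 11
11 + W(23) → 34
34 + P(35) → 69
Y(37) + 69 → 106
X(76) + 106 → 182
The encoded length is the sum of every internal node's weight: 11 + 34 + 69 + 106 + 182 = 402 bits.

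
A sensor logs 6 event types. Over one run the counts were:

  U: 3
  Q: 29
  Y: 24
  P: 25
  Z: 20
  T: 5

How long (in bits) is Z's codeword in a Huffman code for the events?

3

Repeatedly merge the two smallest:
combine U(3), T(5) → 8
combine 8, Z(20) → 28
combine Y(24), P(25) → 49
combine 28, Q(29) → 57
combine 49, 57 → 106
Z's leaf is at depth 3, giving a 3-bit codeword.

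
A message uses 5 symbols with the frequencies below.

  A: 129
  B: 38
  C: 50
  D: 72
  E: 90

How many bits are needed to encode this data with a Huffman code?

Merge the two smallest weights repeatedly:
B(38) + C(50) → 88
D(72) + 88 → 160
E(90) + A(129) → 219
160 + 219 → 379
The encoded length is the sum of every internal node's weight: 88 + 160 + 219 + 379 = 846 bits.

846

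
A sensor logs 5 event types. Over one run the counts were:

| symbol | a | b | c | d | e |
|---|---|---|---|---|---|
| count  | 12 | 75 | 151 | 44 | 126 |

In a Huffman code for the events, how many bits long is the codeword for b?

Build the tree from the bottom:
merge a(12) and d(44): 56
merge 56 and b(75): 131
merge e(126) and 131: 257
merge c(151) and 257: 408
b's leaf is at depth 3, giving a 3-bit codeword.

3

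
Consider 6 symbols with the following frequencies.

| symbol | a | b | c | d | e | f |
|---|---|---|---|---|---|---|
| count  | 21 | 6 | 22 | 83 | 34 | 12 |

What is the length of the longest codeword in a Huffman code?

Merge the two lowest-weight nodes at each step:
combine b(6), f(12) → 18
combine 18, a(21) → 39
combine c(22), e(34) → 56
combine 39, 56 → 95
combine d(83), 95 → 178
The rarest symbols sit at the bottom; the longest codeword is 4 bits.

4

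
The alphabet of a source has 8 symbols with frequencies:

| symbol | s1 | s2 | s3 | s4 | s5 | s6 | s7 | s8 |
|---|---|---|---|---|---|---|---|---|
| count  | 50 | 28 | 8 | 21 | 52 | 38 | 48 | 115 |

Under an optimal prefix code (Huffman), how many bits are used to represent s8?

2

Repeatedly merge the two smallest:
s3(8) + s4(21) → 29
s2(28) + 29 → 57
s6(38) + s7(48) → 86
s1(50) + s5(52) → 102
57 + 86 → 143
102 + s8(115) → 217
143 + 217 → 360
The subtree containing s8 is merged 2 times, so code length = 2.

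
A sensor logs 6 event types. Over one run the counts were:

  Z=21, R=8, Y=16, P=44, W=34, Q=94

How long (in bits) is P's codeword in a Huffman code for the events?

Build the tree from the bottom:
combine R(8), Y(16) → 24
combine Z(21), 24 → 45
combine W(34), P(44) → 78
combine 45, 78 → 123
combine Q(94), 123 → 217
P sits 3 levels below the root, so its codeword is 3 bits.

3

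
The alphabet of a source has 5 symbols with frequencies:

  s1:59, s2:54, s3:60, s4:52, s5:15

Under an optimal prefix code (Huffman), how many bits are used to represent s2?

2

Build the tree from the bottom:
merge s5(15) and s4(52): 67
merge s2(54) and s1(59): 113
merge s3(60) and 67: 127
merge 113 and 127: 240
s2's leaf is at depth 2, giving a 2-bit codeword.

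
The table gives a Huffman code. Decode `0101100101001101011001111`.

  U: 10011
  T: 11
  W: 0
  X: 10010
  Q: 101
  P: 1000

Read left to right; each codeword is recognised as soon as it completes (prefix code):
  0→W | 101→Q | 10010→X | 10011→U | 0→W | 101→Q | 10011→U | 11→T
Decoded message: WQXUWQUT

WQXUWQUT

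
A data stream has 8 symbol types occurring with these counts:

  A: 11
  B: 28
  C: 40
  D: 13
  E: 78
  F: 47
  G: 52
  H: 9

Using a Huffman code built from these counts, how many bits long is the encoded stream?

757

Merge the two smallest weights repeatedly:
H(9) + A(11) → 20
D(13) + 20 → 33
B(28) + 33 → 61
C(40) + F(47) → 87
G(52) + 61 → 113
E(78) + 87 → 165
113 + 165 → 278
The encoded length is the sum of every internal node's weight: 20 + 33 + 61 + 87 + 113 + 165 + 278 = 757 bits.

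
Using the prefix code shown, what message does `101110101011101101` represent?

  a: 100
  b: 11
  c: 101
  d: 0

cbdcdbcc

Read left to right; each codeword is recognised as soon as it completes (prefix code):
  101→c | 11→b | 0→d | 101→c | 0→d | 11→b | 101→c | 101→c
Decoded message: cbdcdbcc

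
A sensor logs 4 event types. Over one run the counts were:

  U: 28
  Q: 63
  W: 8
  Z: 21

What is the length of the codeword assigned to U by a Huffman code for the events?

Huffman merges, smallest pair first:
merge W(8) and Z(21): 29
merge U(28) and 29: 57
merge 57 and Q(63): 120
The subtree containing U is merged 2 times, so code length = 2.

2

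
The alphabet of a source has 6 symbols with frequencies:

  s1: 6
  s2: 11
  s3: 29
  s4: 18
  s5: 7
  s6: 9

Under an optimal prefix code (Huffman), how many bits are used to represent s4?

Build the tree from the bottom:
s1(6) + s5(7) → 13
s6(9) + s2(11) → 20
13 + s4(18) → 31
20 + s3(29) → 49
31 + 49 → 80
s4's leaf is at depth 2, giving a 2-bit codeword.

2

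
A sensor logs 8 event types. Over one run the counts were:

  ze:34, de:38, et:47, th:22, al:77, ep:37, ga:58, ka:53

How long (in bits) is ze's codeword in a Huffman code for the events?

4

Build the tree from the bottom:
combine th(22), ze(34) → 56
combine ep(37), de(38) → 75
combine et(47), ka(53) → 100
combine 56, ga(58) → 114
combine 75, al(77) → 152
combine 100, 114 → 214
combine 152, 214 → 366
The subtree containing ze is merged 4 times, so code length = 4.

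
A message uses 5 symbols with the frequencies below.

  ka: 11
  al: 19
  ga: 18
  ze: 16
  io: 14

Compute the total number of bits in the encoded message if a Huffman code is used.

181

Merge the two smallest weights repeatedly:
combine ka(11), io(14) → 25
combine ze(16), ga(18) → 34
combine al(19), 25 → 44
combine 34, 44 → 78
The encoded length is the sum of every internal node's weight: 25 + 34 + 44 + 78 = 181 bits.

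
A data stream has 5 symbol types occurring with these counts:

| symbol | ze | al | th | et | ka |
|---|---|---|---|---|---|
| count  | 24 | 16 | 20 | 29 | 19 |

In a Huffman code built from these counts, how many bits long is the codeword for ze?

Repeatedly merge the two smallest:
combine al(16), ka(19) → 35
combine th(20), ze(24) → 44
combine et(29), 35 → 64
combine 44, 64 → 108
The subtree containing ze is merged 2 times, so code length = 2.

2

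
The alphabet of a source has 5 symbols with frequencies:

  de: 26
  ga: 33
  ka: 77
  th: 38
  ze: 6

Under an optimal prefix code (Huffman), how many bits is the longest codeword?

Merge the two lowest-weight nodes at each step:
combine ze(6), de(26) → 32
combine 32, ga(33) → 65
combine th(38), 65 → 103
combine ka(77), 103 → 180
Maximum depth reached is 4.

4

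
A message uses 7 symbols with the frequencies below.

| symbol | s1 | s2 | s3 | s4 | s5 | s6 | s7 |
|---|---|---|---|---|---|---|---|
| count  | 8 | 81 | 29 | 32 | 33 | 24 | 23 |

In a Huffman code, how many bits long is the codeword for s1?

Repeatedly merge the two smallest:
s1(8) + s7(23) → 31
s6(24) + s3(29) → 53
31 + s4(32) → 63
s5(33) + 53 → 86
63 + s2(81) → 144
86 + 144 → 230
s1's leaf is at depth 4, giving a 4-bit codeword.

4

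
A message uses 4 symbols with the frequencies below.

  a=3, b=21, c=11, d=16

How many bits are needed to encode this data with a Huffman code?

95

Build the Huffman tree bottom-up:
combine a(3), c(11) → 14
combine 14, d(16) → 30
combine b(21), 30 → 51
The encoded length is the sum of every internal node's weight: 14 + 30 + 51 = 95 bits.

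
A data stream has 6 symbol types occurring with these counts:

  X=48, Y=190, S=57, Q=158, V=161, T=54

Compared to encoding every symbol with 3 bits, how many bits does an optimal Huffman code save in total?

407

Fixed-length: 3 bits × 668 symbols = 2004 bits.
Huffman merges:
merge X(48) and T(54): 102
merge S(57) and 102: 159
merge Q(158) and 159: 317
merge V(161) and Y(190): 351
merge 317 and 351: 668
Huffman total = 102 + 159 + 317 + 351 + 668 = 1597 bits.
Saving = 2004 − 1597 = 407 bits.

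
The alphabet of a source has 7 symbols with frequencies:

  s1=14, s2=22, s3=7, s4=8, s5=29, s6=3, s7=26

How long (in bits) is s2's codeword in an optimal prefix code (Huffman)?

2

Repeatedly merge the two smallest:
s6(3) + s3(7) → 10
s4(8) + 10 → 18
s1(14) + 18 → 32
s2(22) + s7(26) → 48
s5(29) + 32 → 61
48 + 61 → 109
s2's leaf is at depth 2, giving a 2-bit codeword.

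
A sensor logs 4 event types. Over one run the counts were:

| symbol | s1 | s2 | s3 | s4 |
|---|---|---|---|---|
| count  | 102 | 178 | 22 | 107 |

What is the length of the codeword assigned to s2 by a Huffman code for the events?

Repeatedly merge the two smallest:
s3(22) + s1(102) → 124
s4(107) + 124 → 231
s2(178) + 231 → 409
s2 sits one level below the root: a 1-bit codeword.

1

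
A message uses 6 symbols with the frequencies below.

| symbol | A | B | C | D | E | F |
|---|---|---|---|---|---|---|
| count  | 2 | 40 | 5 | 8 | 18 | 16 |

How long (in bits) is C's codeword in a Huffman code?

5

Build the tree from the bottom:
A(2) + C(5) → 7
7 + D(8) → 15
15 + F(16) → 31
E(18) + 31 → 49
B(40) + 49 → 89
C's leaf is at depth 5, giving a 5-bit codeword.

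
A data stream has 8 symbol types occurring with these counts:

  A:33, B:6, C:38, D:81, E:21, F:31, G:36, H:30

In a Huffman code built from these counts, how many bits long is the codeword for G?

Build the tree from the bottom:
B(6) + E(21) → 27
27 + H(30) → 57
F(31) + A(33) → 64
G(36) + C(38) → 74
57 + 64 → 121
74 + D(81) → 155
121 + 155 → 276
The subtree containing G is merged 3 times, so code length = 3.

3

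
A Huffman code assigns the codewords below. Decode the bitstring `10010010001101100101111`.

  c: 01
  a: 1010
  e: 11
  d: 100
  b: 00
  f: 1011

dddcfbfe

Read left to right; each codeword is recognised as soon as it completes (prefix code):
  100→d | 100→d | 100→d | 01→c | 1011→f | 00→b | 1011→f | 11→e
Decoded message: dddcfbfe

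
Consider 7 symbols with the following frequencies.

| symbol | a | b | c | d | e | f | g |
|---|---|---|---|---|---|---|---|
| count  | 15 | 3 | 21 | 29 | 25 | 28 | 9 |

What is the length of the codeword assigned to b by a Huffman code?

4

Huffman merges, smallest pair first:
combine b(3), g(9) → 12
combine 12, a(15) → 27
combine c(21), e(25) → 46
combine 27, f(28) → 55
combine d(29), 46 → 75
combine 55, 75 → 130
b sits 4 levels below the root, so its codeword is 4 bits.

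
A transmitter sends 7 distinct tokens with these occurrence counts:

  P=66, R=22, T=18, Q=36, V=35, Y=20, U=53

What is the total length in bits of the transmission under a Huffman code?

Build the Huffman tree bottom-up:
T(18) + Y(20) → 38
R(22) + V(35) → 57
Q(36) + 38 → 74
U(53) + 57 → 110
P(66) + 74 → 140
110 + 140 → 250
The encoded length is the sum of every internal node's weight: 38 + 57 + 74 + 110 + 140 + 250 = 669 bits.

669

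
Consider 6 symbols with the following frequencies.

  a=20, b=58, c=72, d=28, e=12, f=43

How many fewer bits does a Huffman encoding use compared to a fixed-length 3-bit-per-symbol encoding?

Fixed-length: 3 bits × 233 symbols = 699 bits.
Huffman merges:
merge e(12) and a(20): 32
merge d(28) and 32: 60
merge f(43) and b(58): 101
merge 60 and c(72): 132
merge 101 and 132: 233
Huffman total = 32 + 60 + 101 + 132 + 233 = 558 bits.
Saving = 699 − 558 = 141 bits.

141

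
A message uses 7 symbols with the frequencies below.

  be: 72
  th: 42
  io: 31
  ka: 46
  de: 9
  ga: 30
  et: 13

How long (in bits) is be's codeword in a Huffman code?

Build the tree from the bottom:
de(9) + et(13) → 22
22 + ga(30) → 52
io(31) + th(42) → 73
ka(46) + 52 → 98
be(72) + 73 → 145
98 + 145 → 243
The subtree containing be is merged 2 times, so code length = 2.

2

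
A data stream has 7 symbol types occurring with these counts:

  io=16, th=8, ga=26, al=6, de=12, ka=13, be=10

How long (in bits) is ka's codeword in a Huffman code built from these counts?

3

Build the tree from the bottom:
merge al(6) and th(8): 14
merge be(10) and de(12): 22
merge ka(13) and 14: 27
merge io(16) and 22: 38
merge ga(26) and 27: 53
merge 38 and 53: 91
The subtree containing ka is merged 3 times, so code length = 3.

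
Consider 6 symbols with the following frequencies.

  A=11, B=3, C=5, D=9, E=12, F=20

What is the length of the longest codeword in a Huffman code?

Merge the two lowest-weight nodes at each step:
B(3) + C(5) → 8
8 + D(9) → 17
A(11) + E(12) → 23
17 + F(20) → 37
23 + 37 → 60
The rarest symbols sit at the bottom; the longest codeword is 4 bits.

4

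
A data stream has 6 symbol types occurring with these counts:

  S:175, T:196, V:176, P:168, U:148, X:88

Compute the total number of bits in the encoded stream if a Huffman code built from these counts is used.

Greedily combine the two least-frequent nodes:
combine X(88), U(148) → 236
combine P(168), S(175) → 343
combine V(176), T(196) → 372
combine 236, 343 → 579
combine 372, 579 → 951
Total encoded bits = sum of merged weights = 236 + 343 + 372 + 579 + 951 = 2481.

2481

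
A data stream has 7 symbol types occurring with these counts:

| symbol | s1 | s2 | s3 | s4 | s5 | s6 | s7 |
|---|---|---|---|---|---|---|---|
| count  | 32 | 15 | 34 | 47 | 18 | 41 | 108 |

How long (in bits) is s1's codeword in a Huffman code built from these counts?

3

Build the tree from the bottom:
merge s2(15) and s5(18): 33
merge s1(32) and 33: 65
merge s3(34) and s6(41): 75
merge s4(47) and 65: 112
merge 75 and s7(108): 183
merge 112 and 183: 295
s1 sits 3 levels below the root, so its codeword is 3 bits.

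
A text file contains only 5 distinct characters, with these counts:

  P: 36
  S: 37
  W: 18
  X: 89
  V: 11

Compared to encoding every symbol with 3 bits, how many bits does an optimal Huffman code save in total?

186

Fixed-length: 3 bits × 191 symbols = 573 bits.
Huffman merges:
combine V(11), W(18) → 29
combine 29, P(36) → 65
combine S(37), 65 → 102
combine X(89), 102 → 191
Huffman total = 29 + 65 + 102 + 191 = 387 bits.
Saving = 573 − 387 = 186 bits.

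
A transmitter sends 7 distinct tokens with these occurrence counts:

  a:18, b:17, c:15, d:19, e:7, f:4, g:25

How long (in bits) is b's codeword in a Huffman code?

Repeatedly merge the two smallest:
f(4) + e(7) → 11
11 + c(15) → 26
b(17) + a(18) → 35
d(19) + g(25) → 44
26 + 35 → 61
44 + 61 → 105
b's leaf is at depth 3, giving a 3-bit codeword.

3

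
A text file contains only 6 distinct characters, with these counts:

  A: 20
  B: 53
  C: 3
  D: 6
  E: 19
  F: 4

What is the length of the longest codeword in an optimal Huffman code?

Merge the two lowest-weight nodes at each step:
combine C(3), F(4) → 7
combine D(6), 7 → 13
combine 13, E(19) → 32
combine A(20), 32 → 52
combine 52, B(53) → 105
The first pair merged (C, F) ends up deepest, at depth 5.

5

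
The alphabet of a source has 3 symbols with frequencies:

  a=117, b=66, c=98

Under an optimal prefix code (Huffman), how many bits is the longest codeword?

2

Merge the two lowest-weight nodes at each step:
combine b(66), c(98) → 164
combine a(117), 164 → 281
The first pair merged (b, c) ends up deepest, at depth 2.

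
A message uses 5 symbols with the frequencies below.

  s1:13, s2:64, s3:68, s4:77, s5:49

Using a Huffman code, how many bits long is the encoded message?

604

Greedily combine the two least-frequent nodes:
merge s1(13) and s5(49): 62
merge 62 and s2(64): 126
merge s3(68) and s4(77): 145
merge 126 and 145: 271
Total encoded bits = sum of merged weights = 62 + 126 + 145 + 271 = 604.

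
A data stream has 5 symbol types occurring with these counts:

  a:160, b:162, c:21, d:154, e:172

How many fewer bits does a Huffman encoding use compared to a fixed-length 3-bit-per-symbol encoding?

494

Fixed-length: 3 bits × 669 symbols = 2007 bits.
Huffman merges:
combine c(21), d(154) → 175
combine a(160), b(162) → 322
combine e(172), 175 → 347
combine 322, 347 → 669
Huffman total = 175 + 322 + 347 + 669 = 1513 bits.
Saving = 2007 − 1513 = 494 bits.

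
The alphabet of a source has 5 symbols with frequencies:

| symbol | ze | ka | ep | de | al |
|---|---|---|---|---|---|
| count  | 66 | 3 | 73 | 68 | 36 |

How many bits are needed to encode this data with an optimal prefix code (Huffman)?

531

Merge the two smallest weights repeatedly:
merge ka(3) and al(36): 39
merge 39 and ze(66): 105
merge de(68) and ep(73): 141
merge 105 and 141: 246
Total encoded bits = sum of merged weights = 39 + 105 + 141 + 246 = 531.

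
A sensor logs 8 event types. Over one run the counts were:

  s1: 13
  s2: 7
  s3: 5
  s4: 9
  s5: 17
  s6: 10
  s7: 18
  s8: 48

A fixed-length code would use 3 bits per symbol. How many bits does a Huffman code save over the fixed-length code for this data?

Fixed-length: 3 bits × 127 symbols = 381 bits.
Huffman merges:
s3(5) + s2(7) → 12
s4(9) + s6(10) → 19
12 + s1(13) → 25
s5(17) + s7(18) → 35
19 + 25 → 44
35 + 44 → 79
s8(48) + 79 → 127
Huffman total = 12 + 19 + 25 + 35 + 44 + 79 + 127 = 341 bits.
Saving = 381 − 341 = 40 bits.

40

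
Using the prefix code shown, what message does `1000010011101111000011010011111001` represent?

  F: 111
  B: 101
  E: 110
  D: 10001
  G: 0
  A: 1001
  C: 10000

Read left to right; each codeword is recognised as soon as it completes (prefix code):
  10000→C | 1001→A | 110→E | 111→F | 10000→C | 110→E | 1001→A | 111→F | 1001→A
Decoded message: CAEFCEAFA

CAEFCEAFA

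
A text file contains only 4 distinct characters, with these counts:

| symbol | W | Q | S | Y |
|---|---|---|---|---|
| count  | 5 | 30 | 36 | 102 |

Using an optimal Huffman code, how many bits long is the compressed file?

279

Greedily combine the two least-frequent nodes:
merge W(5) and Q(30): 35
merge 35 and S(36): 71
merge 71 and Y(102): 173
Total encoded bits = sum of merged weights = 35 + 71 + 173 = 279.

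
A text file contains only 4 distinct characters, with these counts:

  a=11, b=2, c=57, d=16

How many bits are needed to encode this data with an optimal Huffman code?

Build the Huffman tree bottom-up:
merge b(2) and a(11): 13
merge 13 and d(16): 29
merge 29 and c(57): 86
Each symbol's bit-cost is frequency × depth; summing gives 128 bits (equivalently 13 + 29 + 86).

128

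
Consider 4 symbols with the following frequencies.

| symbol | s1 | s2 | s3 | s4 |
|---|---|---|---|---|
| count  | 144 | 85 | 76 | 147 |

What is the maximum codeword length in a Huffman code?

Merge the two lowest-weight nodes at each step:
merge s3(76) and s2(85): 161
merge s1(144) and s4(147): 291
merge 161 and 291: 452
Maximum depth reached is 2.

2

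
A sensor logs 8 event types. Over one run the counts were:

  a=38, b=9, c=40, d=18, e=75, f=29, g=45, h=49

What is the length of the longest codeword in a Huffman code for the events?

Merge the two lowest-weight nodes at each step:
combine b(9), d(18) → 27
combine 27, f(29) → 56
combine a(38), c(40) → 78
combine g(45), h(49) → 94
combine 56, e(75) → 131
combine 78, 94 → 172
combine 131, 172 → 303
The rarest symbols sit at the bottom; the longest codeword is 4 bits.

4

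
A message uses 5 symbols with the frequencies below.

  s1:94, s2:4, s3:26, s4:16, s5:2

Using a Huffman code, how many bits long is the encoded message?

218

Build the Huffman tree bottom-up:
merge s5(2) and s2(4): 6
merge 6 and s4(16): 22
merge 22 and s3(26): 48
merge 48 and s1(94): 142
Total encoded bits = sum of merged weights = 6 + 22 + 48 + 142 = 218.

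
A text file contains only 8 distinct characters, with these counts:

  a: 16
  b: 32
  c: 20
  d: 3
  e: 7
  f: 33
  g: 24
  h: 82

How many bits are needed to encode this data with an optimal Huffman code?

567

Build the Huffman tree bottom-up:
merge d(3) and e(7): 10
merge 10 and a(16): 26
merge c(20) and g(24): 44
merge 26 and b(32): 58
merge f(33) and 44: 77
merge 58 and 77: 135
merge h(82) and 135: 217
Total encoded bits = sum of merged weights = 10 + 26 + 44 + 58 + 77 + 135 + 217 = 567.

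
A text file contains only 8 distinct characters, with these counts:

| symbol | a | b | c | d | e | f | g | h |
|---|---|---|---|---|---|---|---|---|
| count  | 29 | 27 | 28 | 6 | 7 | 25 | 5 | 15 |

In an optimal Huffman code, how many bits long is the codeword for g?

5

Repeatedly merge the two smallest:
merge g(5) and d(6): 11
merge e(7) and 11: 18
merge h(15) and 18: 33
merge f(25) and b(27): 52
merge c(28) and a(29): 57
merge 33 and 52: 85
merge 57 and 85: 142
g sits 5 levels below the root, so its codeword is 5 bits.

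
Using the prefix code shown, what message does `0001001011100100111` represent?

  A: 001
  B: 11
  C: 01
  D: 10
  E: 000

Read left to right; each codeword is recognised as soon as it completes (prefix code):
  000→E | 10→D | 01→C | 01→C | 11→B | 001→A | 001→A | 11→B
Decoded message: EDCCBAAB

EDCCBAAB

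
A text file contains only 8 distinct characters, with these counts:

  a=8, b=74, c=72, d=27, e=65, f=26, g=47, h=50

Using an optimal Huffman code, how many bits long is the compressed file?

1056

Build the Huffman tree bottom-up:
a(8) + f(26) → 34
d(27) + 34 → 61
g(47) + h(50) → 97
61 + e(65) → 126
c(72) + b(74) → 146
97 + 126 → 223
146 + 223 → 369
Total encoded bits = sum of merged weights = 34 + 61 + 97 + 126 + 146 + 223 + 369 = 1056.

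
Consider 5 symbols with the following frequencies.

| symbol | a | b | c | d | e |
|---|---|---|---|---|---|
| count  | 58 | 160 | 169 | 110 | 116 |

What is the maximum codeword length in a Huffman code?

Merge the two lowest-weight nodes at each step:
merge a(58) and d(110): 168
merge e(116) and b(160): 276
merge 168 and c(169): 337
merge 276 and 337: 613
Maximum depth reached is 3.

3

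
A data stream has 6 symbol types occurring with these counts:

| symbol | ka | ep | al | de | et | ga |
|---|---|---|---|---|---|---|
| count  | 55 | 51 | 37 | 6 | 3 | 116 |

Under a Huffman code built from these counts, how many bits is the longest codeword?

Merge the two lowest-weight nodes at each step:
et(3) + de(6) → 9
9 + al(37) → 46
46 + ep(51) → 97
ka(55) + 97 → 152
ga(116) + 152 → 268
The rarest symbols sit at the bottom; the longest codeword is 5 bits.

5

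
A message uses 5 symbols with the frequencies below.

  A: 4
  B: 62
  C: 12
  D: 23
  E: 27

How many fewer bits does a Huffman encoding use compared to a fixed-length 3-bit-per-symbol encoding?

135

Fixed-length: 3 bits × 128 symbols = 384 bits.
Huffman merges:
merge A(4) and C(12): 16
merge 16 and D(23): 39
merge E(27) and 39: 66
merge B(62) and 66: 128
Huffman total = 16 + 39 + 66 + 128 = 249 bits.
Saving = 384 − 249 = 135 bits.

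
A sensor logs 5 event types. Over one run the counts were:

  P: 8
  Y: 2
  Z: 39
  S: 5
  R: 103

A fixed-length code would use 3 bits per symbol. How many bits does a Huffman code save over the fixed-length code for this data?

Fixed-length: 3 bits × 157 symbols = 471 bits.
Huffman merges:
merge Y(2) and S(5): 7
merge 7 and P(8): 15
merge 15 and Z(39): 54
merge 54 and R(103): 157
Huffman total = 7 + 15 + 54 + 157 = 233 bits.
Saving = 471 − 233 = 238 bits.

238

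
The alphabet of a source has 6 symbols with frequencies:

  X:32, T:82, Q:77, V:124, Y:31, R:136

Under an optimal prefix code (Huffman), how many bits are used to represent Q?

Repeatedly merge the two smallest:
Y(31) + X(32) → 63
63 + Q(77) → 140
T(82) + V(124) → 206
R(136) + 140 → 276
206 + 276 → 482
Q's leaf is at depth 3, giving a 3-bit codeword.

3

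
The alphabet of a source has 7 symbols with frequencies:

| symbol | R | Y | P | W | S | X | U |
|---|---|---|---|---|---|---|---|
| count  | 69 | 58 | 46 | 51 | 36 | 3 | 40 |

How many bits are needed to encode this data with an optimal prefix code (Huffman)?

Merge the two smallest weights repeatedly:
merge X(3) and S(36): 39
merge 39 and U(40): 79
merge P(46) and W(51): 97
merge Y(58) and R(69): 127
merge 79 and 97: 176
merge 127 and 176: 303
Each symbol's bit-cost is frequency × depth; summing gives 821 bits (equivalently 39 + 79 + 97 + 127 + 176 + 303).

821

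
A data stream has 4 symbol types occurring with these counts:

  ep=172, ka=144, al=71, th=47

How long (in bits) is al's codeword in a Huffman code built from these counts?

3

Huffman merges, smallest pair first:
combine th(47), al(71) → 118
combine 118, ka(144) → 262
combine ep(172), 262 → 434
The subtree containing al is merged 3 times, so code length = 3.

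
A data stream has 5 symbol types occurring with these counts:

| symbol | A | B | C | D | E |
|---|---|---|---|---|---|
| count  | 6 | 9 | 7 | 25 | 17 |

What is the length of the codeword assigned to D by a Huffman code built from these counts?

Huffman merges, smallest pair first:
combine A(6), C(7) → 13
combine B(9), 13 → 22
combine E(17), 22 → 39
combine D(25), 39 → 64
D is a child of the root — depth 1, so its codeword is a single bit.

1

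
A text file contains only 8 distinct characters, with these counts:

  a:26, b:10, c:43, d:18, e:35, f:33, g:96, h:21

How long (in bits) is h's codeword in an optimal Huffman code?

3

Huffman merges, smallest pair first:
combine b(10), d(18) → 28
combine h(21), a(26) → 47
combine 28, f(33) → 61
combine e(35), c(43) → 78
combine 47, 61 → 108
combine 78, g(96) → 174
combine 108, 174 → 282
h's leaf is at depth 3, giving a 3-bit codeword.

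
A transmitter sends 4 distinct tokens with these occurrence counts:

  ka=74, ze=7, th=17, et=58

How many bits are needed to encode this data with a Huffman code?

262

Greedily combine the two least-frequent nodes:
combine ze(7), th(17) → 24
combine 24, et(58) → 82
combine ka(74), 82 → 156
Total encoded bits = sum of merged weights = 24 + 82 + 156 = 262.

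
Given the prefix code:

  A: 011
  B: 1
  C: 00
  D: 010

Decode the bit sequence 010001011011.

Read left to right; each codeword is recognised as soon as it completes (prefix code):
  010→D | 00→C | 1→B | 011→A | 011→A
Decoded message: DCBAA

DCBAA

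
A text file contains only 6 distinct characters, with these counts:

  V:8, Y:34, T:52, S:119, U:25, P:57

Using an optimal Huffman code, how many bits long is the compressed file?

680

Merge the two smallest weights repeatedly:
combine V(8), U(25) → 33
combine 33, Y(34) → 67
combine T(52), P(57) → 109
combine 67, 109 → 176
combine S(119), 176 → 295
Each symbol's bit-cost is frequency × depth; summing gives 680 bits (equivalently 33 + 67 + 109 + 176 + 295).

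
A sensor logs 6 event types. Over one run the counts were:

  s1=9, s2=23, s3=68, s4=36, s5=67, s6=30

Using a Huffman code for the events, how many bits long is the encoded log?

Build the Huffman tree bottom-up:
merge s1(9) and s2(23): 32
merge s6(30) and 32: 62
merge s4(36) and 62: 98
merge s5(67) and s3(68): 135
merge 98 and 135: 233
Each symbol's bit-cost is frequency × depth; summing gives 560 bits (equivalently 32 + 62 + 98 + 135 + 233).

560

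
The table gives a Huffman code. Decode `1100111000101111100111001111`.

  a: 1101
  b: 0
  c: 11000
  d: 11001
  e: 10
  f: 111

dcefddf

Read left to right; each codeword is recognised as soon as it completes (prefix code):
  11001→d | 11000→c | 10→e | 111→f | 11001→d | 11001→d | 111→f
Decoded message: dcefddf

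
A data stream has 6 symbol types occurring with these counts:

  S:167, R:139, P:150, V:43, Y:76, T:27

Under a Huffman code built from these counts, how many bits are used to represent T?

Build the tree from the bottom:
combine T(27), V(43) → 70
combine 70, Y(76) → 146
combine R(139), 146 → 285
combine P(150), S(167) → 317
combine 285, 317 → 602
The subtree containing T is merged 4 times, so code length = 4.

4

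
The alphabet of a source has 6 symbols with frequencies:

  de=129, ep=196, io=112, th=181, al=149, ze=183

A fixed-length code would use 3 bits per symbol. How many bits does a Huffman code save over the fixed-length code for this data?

379

Fixed-length: 3 bits × 950 symbols = 2850 bits.
Huffman merges:
merge io(112) and de(129): 241
merge al(149) and th(181): 330
merge ze(183) and ep(196): 379
merge 241 and 330: 571
merge 379 and 571: 950
Huffman total = 241 + 330 + 379 + 571 + 950 = 2471 bits.
Saving = 2850 − 2471 = 379 bits.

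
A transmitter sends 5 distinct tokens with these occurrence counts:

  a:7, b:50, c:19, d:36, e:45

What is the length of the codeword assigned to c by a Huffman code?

Huffman merges, smallest pair first:
combine a(7), c(19) → 26
combine 26, d(36) → 62
combine e(45), b(50) → 95
combine 62, 95 → 157
The subtree containing c is merged 3 times, so code length = 3.

3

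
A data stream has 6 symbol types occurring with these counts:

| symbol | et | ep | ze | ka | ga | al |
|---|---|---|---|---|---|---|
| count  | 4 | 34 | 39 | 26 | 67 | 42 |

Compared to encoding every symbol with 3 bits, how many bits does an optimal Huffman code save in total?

118

Fixed-length: 3 bits × 212 symbols = 636 bits.
Huffman merges:
merge et(4) and ka(26): 30
merge 30 and ep(34): 64
merge ze(39) and al(42): 81
merge 64 and ga(67): 131
merge 81 and 131: 212
Huffman total = 30 + 64 + 81 + 131 + 212 = 518 bits.
Saving = 636 − 518 = 118 bits.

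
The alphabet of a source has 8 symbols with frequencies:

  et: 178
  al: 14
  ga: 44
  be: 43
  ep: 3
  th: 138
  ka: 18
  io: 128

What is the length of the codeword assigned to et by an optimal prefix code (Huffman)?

Huffman merges, smallest pair first:
merge ep(3) and al(14): 17
merge 17 and ka(18): 35
merge 35 and be(43): 78
merge ga(44) and 78: 122
merge 122 and io(128): 250
merge th(138) and et(178): 316
merge 250 and 316: 566
et's leaf is at depth 2, giving a 2-bit codeword.

2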